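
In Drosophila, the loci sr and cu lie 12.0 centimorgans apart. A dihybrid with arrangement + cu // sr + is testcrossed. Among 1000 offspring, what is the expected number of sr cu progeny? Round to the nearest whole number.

A map distance of 12.0 centimorgans corresponds to a recombination frequency of 0.120.
The F1 is + cu / sr +, so sr cu is a recombinant gamete class with expected frequency r/2 = 0.120/2 = 0.0600.
Expected number = 0.0600 × 1000 = 60.00 ≈ 60.

60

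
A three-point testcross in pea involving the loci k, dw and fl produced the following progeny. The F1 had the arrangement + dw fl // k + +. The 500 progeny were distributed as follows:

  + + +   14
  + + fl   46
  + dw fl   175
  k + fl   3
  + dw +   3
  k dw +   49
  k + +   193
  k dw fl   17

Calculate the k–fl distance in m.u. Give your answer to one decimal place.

7.4 m.u.

The two rarest classes, + dw + and k + fl, are the double crossovers. Comparing them with the parentals, only the fl allele has switched, so fl is the middle locus and the order is dw – fl – k.
Crossovers in the fl–k interval produce the single-crossover classes k dw fl and + + + (17 + 14 = 31) plus the double crossovers (6).
RF(fl–k) = (31 + 6) / 500 = 37/500 = 0.0740 → 7.4 m.u.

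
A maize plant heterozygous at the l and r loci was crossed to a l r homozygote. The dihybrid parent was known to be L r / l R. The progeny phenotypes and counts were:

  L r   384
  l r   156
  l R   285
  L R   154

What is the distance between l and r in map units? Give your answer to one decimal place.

31.7 map units

The recombinant classes are L R and l r: 154 + 156 = 310.
Recombination frequency = 310/979 = 0.3166 ≈ 31.7%, i.e. 31.7 map units.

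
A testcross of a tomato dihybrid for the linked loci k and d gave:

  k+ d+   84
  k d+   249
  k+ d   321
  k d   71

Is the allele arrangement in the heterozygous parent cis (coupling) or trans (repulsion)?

The two most frequent classes are k+ d (321) and k d+ (249); these are the parental (non-recombinant) types.
So the F1 carried k+ d on one chromosome and k d+ on the other — the recessive alleles are on opposite chromosomes (trans / repulsion).

trans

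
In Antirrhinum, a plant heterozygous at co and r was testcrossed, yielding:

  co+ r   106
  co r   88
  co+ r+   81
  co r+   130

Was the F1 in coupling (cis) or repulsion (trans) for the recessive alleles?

The two most frequent classes are co+ r (106) and co r+ (130); these are the parental (non-recombinant) types.
So the F1 carried co+ r on one chromosome and co r+ on the other — the recessive alleles are on opposite chromosomes (trans / repulsion).

trans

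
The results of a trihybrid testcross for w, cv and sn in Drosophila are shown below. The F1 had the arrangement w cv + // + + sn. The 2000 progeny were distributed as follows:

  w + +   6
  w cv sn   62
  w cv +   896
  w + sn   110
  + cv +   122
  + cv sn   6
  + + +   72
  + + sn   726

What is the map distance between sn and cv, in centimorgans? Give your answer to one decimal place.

The two rarest classes, w + + and + cv sn, are the double crossovers. Comparing them with the parentals, only the cv allele has switched, so cv is the middle locus and the order is sn – cv – w.
Crossovers in the sn–cv interval produce the single-crossover classes w cv sn and + + + (62 + 72 = 134) plus the double crossovers (12).
RF(sn–cv) = (134 + 12) / 2000 = 146/2000 = 0.0730 → 7.3 centimorgans.

7.3 centimorgans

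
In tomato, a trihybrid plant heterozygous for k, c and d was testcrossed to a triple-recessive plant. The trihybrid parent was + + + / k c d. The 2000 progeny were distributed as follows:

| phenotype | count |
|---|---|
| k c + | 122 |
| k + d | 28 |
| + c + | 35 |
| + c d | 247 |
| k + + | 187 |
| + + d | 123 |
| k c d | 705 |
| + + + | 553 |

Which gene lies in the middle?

c

The two rarest classes, + c + and k + d, are the double crossovers. Comparing them with the parentals, only the c allele has switched, so c is the middle locus and the order is d – c – k.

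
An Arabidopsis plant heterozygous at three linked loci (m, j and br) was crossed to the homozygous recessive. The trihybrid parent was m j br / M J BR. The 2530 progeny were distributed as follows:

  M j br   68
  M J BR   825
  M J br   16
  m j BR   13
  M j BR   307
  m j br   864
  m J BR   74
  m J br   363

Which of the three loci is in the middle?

br

The two rarest classes, m j BR and M J br, are the double crossovers. Comparing them with the parentals, only the br allele has switched, so br is the middle locus and the order is j – br – m.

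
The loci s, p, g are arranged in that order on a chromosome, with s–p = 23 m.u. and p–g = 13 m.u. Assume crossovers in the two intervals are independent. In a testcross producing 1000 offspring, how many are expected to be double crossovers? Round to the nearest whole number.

30

Map distances give recombination frequencies of 0.230 and 0.130 for the two intervals.
With no interference, expected double-crossover frequency = 0.230 × 0.130 = 0.02990.
Expected number = 0.02990 × 1000 = 29.90 ≈ 30.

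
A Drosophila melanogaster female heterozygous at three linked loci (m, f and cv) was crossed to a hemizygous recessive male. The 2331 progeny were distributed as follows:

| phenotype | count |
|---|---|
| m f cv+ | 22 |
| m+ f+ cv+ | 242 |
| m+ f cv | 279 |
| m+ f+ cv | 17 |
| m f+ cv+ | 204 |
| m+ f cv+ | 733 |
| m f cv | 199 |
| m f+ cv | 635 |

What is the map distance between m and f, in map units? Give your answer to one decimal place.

The two most frequent reciprocal classes, m+ f cv+ and m f+ cv, are the parental types, so the F1 was m+ f cv+ / m f+ cv.
The two rarest classes, m f cv+ and m+ f+ cv, are the double crossovers. Comparing them with the parentals, only the m allele has switched, so m is the middle locus and the order is cv – m – f.
Crossovers in the m–f interval produce the single-crossover classes m+ f+ cv+ and m f cv (242 + 199 = 441) plus the double crossovers (39).
RF(m–f) = (441 + 39) / 2331 = 480/2331 = 0.2059 → 20.6 map units.

20.6 map units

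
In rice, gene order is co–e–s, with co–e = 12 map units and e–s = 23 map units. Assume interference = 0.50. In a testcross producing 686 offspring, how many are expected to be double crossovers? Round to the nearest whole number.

9

Map distances give recombination frequencies of 0.120 and 0.230 for the two intervals.
With interference 0.50 (so coincidence = 0.50), expected double-crossover frequency = 0.120 × 0.230 × 0.50 = 0.01380.
Expected number = 0.01380 × 686 = 9.47 ≈ 9.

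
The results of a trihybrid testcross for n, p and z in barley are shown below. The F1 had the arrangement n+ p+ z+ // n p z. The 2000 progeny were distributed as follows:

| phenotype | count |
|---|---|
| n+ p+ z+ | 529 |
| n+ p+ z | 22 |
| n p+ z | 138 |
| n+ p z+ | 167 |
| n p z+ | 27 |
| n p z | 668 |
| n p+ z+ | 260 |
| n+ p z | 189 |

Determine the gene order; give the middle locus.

z

The two rarest classes, n+ p+ z and n p z+, are the double crossovers. Comparing them with the parentals, only the z allele has switched, so z is the middle locus and the order is n – z – p.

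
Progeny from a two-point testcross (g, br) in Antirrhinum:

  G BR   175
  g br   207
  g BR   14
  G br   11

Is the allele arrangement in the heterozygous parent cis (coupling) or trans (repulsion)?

The two most frequent classes are G BR (175) and g br (207); these are the parental (non-recombinant) types.
So the F1 carried G BR on one chromosome and g br on the other — the recessive alleles are on the same chromosome (cis / coupling).

cis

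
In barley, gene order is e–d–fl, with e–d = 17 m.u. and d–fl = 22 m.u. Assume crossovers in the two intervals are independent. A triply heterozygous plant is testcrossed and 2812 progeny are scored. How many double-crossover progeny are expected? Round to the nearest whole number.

Map distances give recombination frequencies of 0.170 and 0.220 for the two intervals.
With no interference, expected double-crossover frequency = 0.170 × 0.220 = 0.03740.
Expected number = 0.03740 × 2812 = 105.17 ≈ 105.

105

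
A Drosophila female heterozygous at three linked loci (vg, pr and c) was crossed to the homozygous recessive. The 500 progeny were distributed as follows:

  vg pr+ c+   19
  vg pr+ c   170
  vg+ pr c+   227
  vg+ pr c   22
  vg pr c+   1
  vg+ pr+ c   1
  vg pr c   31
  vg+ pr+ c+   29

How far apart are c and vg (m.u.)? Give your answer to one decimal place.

The two most frequent reciprocal classes, vg+ pr c+ and vg pr+ c, are the parental types, so the F1 was vg+ pr c+ / vg pr+ c.
The two rarest classes, vg pr c+ and vg+ pr+ c, are the double crossovers. Comparing them with the parentals, only the vg allele has switched, so vg is the middle locus and the order is c – vg – pr.
Crossovers in the c–vg interval produce the single-crossover classes vg+ pr c and vg pr+ c+ (22 + 19 = 41) plus the double crossovers (2).
RF(c–vg) = (41 + 2) / 500 = 43/500 = 0.0860 → 8.6 m.u.

8.6 m.u.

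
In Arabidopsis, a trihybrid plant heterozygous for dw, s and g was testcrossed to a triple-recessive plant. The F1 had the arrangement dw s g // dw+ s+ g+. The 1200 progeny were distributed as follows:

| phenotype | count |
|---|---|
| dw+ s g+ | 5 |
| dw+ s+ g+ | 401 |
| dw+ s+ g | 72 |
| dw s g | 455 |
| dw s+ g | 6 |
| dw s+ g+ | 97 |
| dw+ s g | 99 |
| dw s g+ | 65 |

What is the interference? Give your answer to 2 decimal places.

0.57

The two rarest classes, dw s+ g and dw+ s g+, are the double crossovers. Comparing them with the parentals, only the s allele has switched, so s is the middle locus and the order is dw – s – g.
dw–s: (196 + 11)/1200 = 0.1725; s–g: (137 + 11)/1200 = 0.1233.
Expected DCO frequency = 0.1725 × 0.1233 ≈ 0.02127; observed = 11/1200 ≈ 0.00917.
Coefficient of coincidence = 0.00917/0.02127 ≈ 0.43; interference = 1 − 0.43 = 0.57.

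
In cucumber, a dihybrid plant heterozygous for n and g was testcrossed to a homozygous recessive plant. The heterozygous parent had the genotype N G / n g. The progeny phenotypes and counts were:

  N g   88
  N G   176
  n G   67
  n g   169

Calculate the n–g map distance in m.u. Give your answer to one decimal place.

31.0 m.u.

The recombinant classes are N g and n G: 88 + 67 = 155.
Recombination frequency = 155/500 = 0.3100 ≈ 31.0%, i.e. 31.0 m.u.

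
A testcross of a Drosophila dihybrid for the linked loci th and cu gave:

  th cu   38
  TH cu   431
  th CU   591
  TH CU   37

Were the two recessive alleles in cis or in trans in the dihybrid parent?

trans

The two most frequent classes are TH cu (431) and th CU (591); these are the parental (non-recombinant) types.
So the F1 carried TH cu on one chromosome and th CU on the other — the recessive alleles are on opposite chromosomes (trans / repulsion).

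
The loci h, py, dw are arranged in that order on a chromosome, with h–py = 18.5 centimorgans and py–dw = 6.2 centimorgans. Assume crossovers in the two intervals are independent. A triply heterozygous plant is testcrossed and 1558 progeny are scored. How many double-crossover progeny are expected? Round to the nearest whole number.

18

Map distances give recombination frequencies of 0.185 and 0.062 for the two intervals.
With no interference, expected double-crossover frequency = 0.185 × 0.062 = 0.01147.
Expected number = 0.01147 × 1558 = 17.87 ≈ 18.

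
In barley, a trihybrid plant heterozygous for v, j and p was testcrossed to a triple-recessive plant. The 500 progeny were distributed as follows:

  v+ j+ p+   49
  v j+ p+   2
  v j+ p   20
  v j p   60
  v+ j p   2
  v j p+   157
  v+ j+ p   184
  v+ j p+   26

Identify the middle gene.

j

The two most frequent reciprocal classes, v j p+ and v+ j+ p, are the parental types, so the F1 was v j p+ / v+ j+ p.
The two rarest classes, v j+ p+ and v+ j p, are the double crossovers. Comparing them with the parentals, only the j allele has switched, so j is the middle locus and the order is p – j – v.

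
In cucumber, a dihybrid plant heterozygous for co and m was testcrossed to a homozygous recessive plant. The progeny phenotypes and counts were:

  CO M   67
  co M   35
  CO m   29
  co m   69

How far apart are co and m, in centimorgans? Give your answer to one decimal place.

32.0 centimorgans

The two most frequent classes, CO M (67) and co m (69), are the parental types, so the F1 was CO M / co m.
The recombinant classes are CO m and co M: 29 + 35 = 64.
Recombination frequency = 64/200 = 0.3200 ≈ 32.0%, i.e. 32.0 centimorgans.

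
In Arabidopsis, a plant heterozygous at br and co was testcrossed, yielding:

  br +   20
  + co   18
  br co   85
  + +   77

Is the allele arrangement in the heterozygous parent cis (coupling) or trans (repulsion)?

The two most frequent classes are + + (77) and br co (85); these are the parental (non-recombinant) types.
So the F1 carried + + on one chromosome and br co on the other — the recessive alleles are on the same chromosome (cis / coupling).

cis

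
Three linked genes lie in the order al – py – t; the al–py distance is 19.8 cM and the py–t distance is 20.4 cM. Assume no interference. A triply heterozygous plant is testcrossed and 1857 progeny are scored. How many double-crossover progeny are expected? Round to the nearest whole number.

75

Map distances give recombination frequencies of 0.198 and 0.204 for the two intervals.
With no interference, expected double-crossover frequency = 0.198 × 0.204 = 0.04039.
Expected number = 0.04039 × 1857 = 75.01 ≈ 75.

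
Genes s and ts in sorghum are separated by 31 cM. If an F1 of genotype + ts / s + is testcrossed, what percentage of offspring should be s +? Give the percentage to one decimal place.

A map distance of 31 cM corresponds to a recombination frequency of 0.310.
The F1 is + ts / s +, so s + is a parental gamete class with expected frequency (1 − r)/2 = 0.690/2 = 0.3450.
That is 0.3450 = 34.5% of the progeny.

34.5%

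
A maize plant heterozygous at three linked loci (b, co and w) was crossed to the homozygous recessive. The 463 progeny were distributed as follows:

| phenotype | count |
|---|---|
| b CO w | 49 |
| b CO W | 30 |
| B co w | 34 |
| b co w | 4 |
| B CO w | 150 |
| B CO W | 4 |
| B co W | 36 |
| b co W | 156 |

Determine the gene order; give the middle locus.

w

The two most frequent reciprocal classes, B CO w and b co W, are the parental types, so the F1 was B CO w / b co W.
The two rarest classes, B CO W and b co w, are the double crossovers. Comparing them with the parentals, only the w allele has switched, so w is the middle locus and the order is b – w – co.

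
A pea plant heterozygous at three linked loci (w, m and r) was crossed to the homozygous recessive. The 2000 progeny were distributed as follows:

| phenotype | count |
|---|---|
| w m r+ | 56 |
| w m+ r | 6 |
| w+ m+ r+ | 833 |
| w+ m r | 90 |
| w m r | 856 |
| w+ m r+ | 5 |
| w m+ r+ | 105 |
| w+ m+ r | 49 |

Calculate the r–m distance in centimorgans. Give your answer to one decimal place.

5.8 centimorgans

The two most frequent reciprocal classes, w+ m+ r+ and w m r, are the parental types, so the F1 was w+ m+ r+ / w m r.
The two rarest classes, w+ m r+ and w m+ r, are the double crossovers. Comparing them with the parentals, only the m allele has switched, so m is the middle locus and the order is r – m – w.
Crossovers in the r–m interval produce the single-crossover classes w+ m+ r and w m r+ (49 + 56 = 105) plus the double crossovers (11).
RF(r–m) = (105 + 11) / 2000 = 116/2000 = 0.0580 → 5.8 centimorgans.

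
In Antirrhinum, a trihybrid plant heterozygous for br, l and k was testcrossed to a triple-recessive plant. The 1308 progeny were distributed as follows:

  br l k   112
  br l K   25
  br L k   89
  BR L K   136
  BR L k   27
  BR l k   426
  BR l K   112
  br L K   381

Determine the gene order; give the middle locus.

l

The two most frequent reciprocal classes, BR l k and br L K, are the parental types, so the F1 was BR l k / br L K.
The two rarest classes, BR L k and br l K, are the double crossovers. Comparing them with the parentals, only the l allele has switched, so l is the middle locus and the order is br – l – k.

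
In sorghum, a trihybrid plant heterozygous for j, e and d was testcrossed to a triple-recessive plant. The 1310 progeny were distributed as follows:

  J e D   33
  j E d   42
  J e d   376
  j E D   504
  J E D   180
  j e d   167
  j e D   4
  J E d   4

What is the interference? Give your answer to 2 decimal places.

The two most frequent reciprocal classes, j E D and J e d, are the parental types, so the F1 was j E D / J e d.
The two rarest classes, j e D and J E d, are the double crossovers. Comparing them with the parentals, only the e allele has switched, so e is the middle locus and the order is d – e – j.
d–e: (75 + 8)/1310 = 0.0634; e–j: (347 + 8)/1310 = 0.2710.
Expected DCO frequency = 0.0634 × 0.2710 ≈ 0.01718; observed = 8/1310 ≈ 0.00611.
Coefficient of coincidence = 0.00611/0.01718 ≈ 0.36; interference = 1 − 0.36 = 0.64.

0.64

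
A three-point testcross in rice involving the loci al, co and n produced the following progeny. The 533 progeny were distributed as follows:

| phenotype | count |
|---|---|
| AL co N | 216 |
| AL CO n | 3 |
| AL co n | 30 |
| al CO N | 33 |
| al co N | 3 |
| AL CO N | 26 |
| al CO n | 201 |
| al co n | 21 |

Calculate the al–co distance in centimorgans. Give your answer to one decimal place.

9.9 centimorgans

The two most frequent reciprocal classes, AL co N and al CO n, are the parental types, so the F1 was AL co N / al CO n.
The two rarest classes, al co N and AL CO n, are the double crossovers. Comparing them with the parentals, only the al allele has switched, so al is the middle locus and the order is co – al – n.
Crossovers in the co–al interval produce the single-crossover classes AL CO N and al co n (26 + 21 = 47) plus the double crossovers (6).
RF(co–al) = (47 + 6) / 533 = 53/533 = 0.0994 → 9.9 centimorgans.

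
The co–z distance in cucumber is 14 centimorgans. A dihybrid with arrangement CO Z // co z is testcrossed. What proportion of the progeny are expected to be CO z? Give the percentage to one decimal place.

7.0%

A map distance of 14 centimorgans corresponds to a recombination frequency of 0.140.
The F1 is CO Z / co z, so CO z is a recombinant gamete class with expected frequency r/2 = 0.140/2 = 0.0700.
That is 0.0700 = 7.0% of the progeny.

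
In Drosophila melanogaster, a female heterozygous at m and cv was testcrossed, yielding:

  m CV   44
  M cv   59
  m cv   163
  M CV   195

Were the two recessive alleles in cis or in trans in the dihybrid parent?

cis

The two most frequent classes are M CV (195) and m cv (163); these are the parental (non-recombinant) types.
So the F1 carried M CV on one chromosome and m cv on the other — the recessive alleles are on the same chromosome (cis / coupling).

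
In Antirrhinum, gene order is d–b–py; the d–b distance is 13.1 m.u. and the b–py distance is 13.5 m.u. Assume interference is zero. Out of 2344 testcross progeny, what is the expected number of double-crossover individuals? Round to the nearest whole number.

41

Map distances give recombination frequencies of 0.131 and 0.135 for the two intervals.
With no interference, expected double-crossover frequency = 0.131 × 0.135 = 0.01769.
Expected number = 0.01769 × 2344 = 41.45 ≈ 41.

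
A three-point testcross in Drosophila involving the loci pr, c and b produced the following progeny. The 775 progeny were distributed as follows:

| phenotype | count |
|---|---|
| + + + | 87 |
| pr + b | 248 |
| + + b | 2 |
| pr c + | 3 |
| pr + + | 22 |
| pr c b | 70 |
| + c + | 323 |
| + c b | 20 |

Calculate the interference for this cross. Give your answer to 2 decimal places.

0.49

The two most frequent reciprocal classes, + c + and pr + b, are the parental types, so the F1 was + c + / pr + b.
The two rarest classes, pr c + and + + b, are the double crossovers. Comparing them with the parentals, only the pr allele has switched, so pr is the middle locus and the order is c – pr – b.
c–pr: (157 + 5)/775 = 0.2090; pr–b: (42 + 5)/775 = 0.0606.
Expected DCO frequency = 0.2090 × 0.0606 ≈ 0.01267; observed = 5/775 ≈ 0.00645.
Coefficient of coincidence = 0.00645/0.01267 ≈ 0.51; interference = 1 − 0.51 = 0.49.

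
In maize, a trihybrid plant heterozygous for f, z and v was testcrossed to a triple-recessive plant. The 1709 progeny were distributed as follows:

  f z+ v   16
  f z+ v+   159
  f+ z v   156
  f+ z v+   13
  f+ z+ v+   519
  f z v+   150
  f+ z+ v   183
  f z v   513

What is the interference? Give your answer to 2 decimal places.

The two most frequent reciprocal classes, f+ z+ v+ and f z v, are the parental types, so the F1 was f+ z+ v+ / f z v.
The two rarest classes, f+ z v+ and f z+ v, are the double crossovers. Comparing them with the parentals, only the z allele has switched, so z is the middle locus and the order is f – z – v.
f–z: (315 + 29)/1709 = 0.2013; z–v: (333 + 29)/1709 = 0.2118.
Expected DCO frequency = 0.2013 × 0.2118 ≈ 0.04264; observed = 29/1709 ≈ 0.01697.
Coefficient of coincidence = 0.01697/0.04264 ≈ 0.40; interference = 1 − 0.40 = 0.60.

0.60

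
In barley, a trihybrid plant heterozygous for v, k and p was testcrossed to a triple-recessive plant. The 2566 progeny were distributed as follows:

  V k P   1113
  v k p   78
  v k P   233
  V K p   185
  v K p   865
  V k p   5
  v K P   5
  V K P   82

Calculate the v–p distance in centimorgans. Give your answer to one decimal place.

16.7 centimorgans

The two most frequent reciprocal classes, v K p and V k P, are the parental types, so the F1 was v K p / V k P.
The two rarest classes, v K P and V k p, are the double crossovers. Comparing them with the parentals, only the p allele has switched, so p is the middle locus and the order is k – p – v.
Crossovers in the p–v interval produce the single-crossover classes V K p and v k P (185 + 233 = 418) plus the double crossovers (10).
RF(p–v) = (418 + 10) / 2566 = 428/2566 = 0.1668 → 16.7 centimorgans.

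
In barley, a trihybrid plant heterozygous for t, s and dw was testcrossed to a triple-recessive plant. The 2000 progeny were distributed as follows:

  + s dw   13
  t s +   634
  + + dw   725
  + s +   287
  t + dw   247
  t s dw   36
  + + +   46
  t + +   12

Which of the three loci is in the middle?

s

The two most frequent reciprocal classes, + + dw and t s +, are the parental types, so the F1 was + + dw / t s +.
The two rarest classes, + s dw and t + +, are the double crossovers. Comparing them with the parentals, only the s allele has switched, so s is the middle locus and the order is t – s – dw.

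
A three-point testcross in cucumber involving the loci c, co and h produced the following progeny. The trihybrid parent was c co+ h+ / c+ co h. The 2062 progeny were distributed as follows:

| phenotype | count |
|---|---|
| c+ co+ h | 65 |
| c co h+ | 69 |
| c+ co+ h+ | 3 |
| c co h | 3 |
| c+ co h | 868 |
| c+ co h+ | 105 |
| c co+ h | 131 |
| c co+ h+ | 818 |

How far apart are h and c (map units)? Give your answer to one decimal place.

The two rarest classes, c+ co+ h+ and c co h, are the double crossovers. Comparing them with the parentals, only the c allele has switched, so c is the middle locus and the order is h – c – co.
Crossovers in the h–c interval produce the single-crossover classes c co+ h and c+ co h+ (131 + 105 = 236) plus the double crossovers (6).
RF(h–c) = (236 + 6) / 2062 = 242/2062 = 0.1174 → 11.7 map units.

11.7 map units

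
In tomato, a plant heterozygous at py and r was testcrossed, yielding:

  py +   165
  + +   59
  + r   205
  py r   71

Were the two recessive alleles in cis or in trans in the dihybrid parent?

trans

The two most frequent classes are + r (205) and py + (165); these are the parental (non-recombinant) types.
So the F1 carried + r on one chromosome and py + on the other — the recessive alleles are on opposite chromosomes (trans / repulsion).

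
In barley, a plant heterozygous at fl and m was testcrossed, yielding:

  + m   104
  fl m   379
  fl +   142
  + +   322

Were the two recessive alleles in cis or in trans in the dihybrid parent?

The two most frequent classes are + + (322) and fl m (379); these are the parental (non-recombinant) types.
So the F1 carried + + on one chromosome and fl m on the other — the recessive alleles are on the same chromosome (cis / coupling).

cis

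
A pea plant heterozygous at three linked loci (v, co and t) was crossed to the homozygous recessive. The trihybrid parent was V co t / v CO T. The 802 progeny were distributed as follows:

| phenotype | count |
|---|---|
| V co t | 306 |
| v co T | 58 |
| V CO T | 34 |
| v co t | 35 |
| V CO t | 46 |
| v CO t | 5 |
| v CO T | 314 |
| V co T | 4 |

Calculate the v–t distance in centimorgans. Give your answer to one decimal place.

9.7 centimorgans

The two rarest classes, V co T and v CO t, are the double crossovers. Comparing them with the parentals, only the t allele has switched, so t is the middle locus and the order is v – t – co.
Crossovers in the v–t interval produce the single-crossover classes v co t and V CO T (35 + 34 = 69) plus the double crossovers (9).
RF(v–t) = (69 + 9) / 802 = 78/802 = 0.0973 → 9.7 centimorgans.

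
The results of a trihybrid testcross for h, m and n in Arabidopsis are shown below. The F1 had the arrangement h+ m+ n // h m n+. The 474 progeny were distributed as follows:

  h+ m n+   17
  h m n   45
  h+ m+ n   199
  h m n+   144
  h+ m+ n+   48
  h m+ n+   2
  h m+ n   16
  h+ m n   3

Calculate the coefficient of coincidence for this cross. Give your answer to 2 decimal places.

0.64

The two rarest classes, h+ m n and h m+ n+, are the double crossovers. Comparing them with the parentals, only the m allele has switched, so m is the middle locus and the order is h – m – n.
h–m: (33 + 5)/474 = 0.0802; m–n: (93 + 5)/474 = 0.2068.
Expected DCO frequency = 0.0802 × 0.2068 ≈ 0.01659; observed = 5/474 ≈ 0.01055.
Coefficient of coincidence = 0.01055/0.01659 ≈ 0.64.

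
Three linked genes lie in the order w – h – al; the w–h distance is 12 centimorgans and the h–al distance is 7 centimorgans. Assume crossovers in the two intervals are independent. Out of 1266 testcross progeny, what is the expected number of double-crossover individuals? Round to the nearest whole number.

Map distances give recombination frequencies of 0.120 and 0.070 for the two intervals.
With no interference, expected double-crossover frequency = 0.120 × 0.070 = 0.00840.
Expected number = 0.00840 × 1266 = 10.63 ≈ 11.

11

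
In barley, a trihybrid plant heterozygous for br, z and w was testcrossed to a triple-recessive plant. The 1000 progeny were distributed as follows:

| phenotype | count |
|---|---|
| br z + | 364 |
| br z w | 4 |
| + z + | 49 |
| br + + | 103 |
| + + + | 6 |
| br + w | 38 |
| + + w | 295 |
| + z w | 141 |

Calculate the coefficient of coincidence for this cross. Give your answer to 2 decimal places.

The two most frequent reciprocal classes, + + w and br z +, are the parental types, so the F1 was + + w / br z +.
The two rarest classes, + + + and br z w, are the double crossovers. Comparing them with the parentals, only the w allele has switched, so w is the middle locus and the order is z – w – br.
z–w: (244 + 10)/1000 = 0.2540; w–br: (87 + 10)/1000 = 0.0970.
Expected DCO frequency = 0.2540 × 0.0970 ≈ 0.02464; observed = 10/1000 ≈ 0.01000.
Coefficient of coincidence = 0.01000/0.02464 ≈ 0.41.

0.41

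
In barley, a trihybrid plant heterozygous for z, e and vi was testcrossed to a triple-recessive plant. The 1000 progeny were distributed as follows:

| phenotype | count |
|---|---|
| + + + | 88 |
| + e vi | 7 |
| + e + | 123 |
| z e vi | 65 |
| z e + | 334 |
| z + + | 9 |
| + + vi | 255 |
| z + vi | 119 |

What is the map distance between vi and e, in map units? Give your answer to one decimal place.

16.9 map units

The two most frequent reciprocal classes, z e + and + + vi, are the parental types, so the F1 was z e + / + + vi.
The two rarest classes, z + + and + e vi, are the double crossovers. Comparing them with the parentals, only the e allele has switched, so e is the middle locus and the order is z – e – vi.
Crossovers in the e–vi interval produce the single-crossover classes z e vi and + + + (65 + 88 = 153) plus the double crossovers (16).
RF(e–vi) = (153 + 16) / 1000 = 169/1000 = 0.1690 → 16.9 map units.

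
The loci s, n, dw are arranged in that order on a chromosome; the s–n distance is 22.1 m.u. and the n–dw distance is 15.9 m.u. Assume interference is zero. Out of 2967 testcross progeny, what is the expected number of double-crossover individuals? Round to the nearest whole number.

Map distances give recombination frequencies of 0.221 and 0.159 for the two intervals.
With no interference, expected double-crossover frequency = 0.221 × 0.159 = 0.03514.
Expected number = 0.03514 × 2967 = 104.26 ≈ 104.

104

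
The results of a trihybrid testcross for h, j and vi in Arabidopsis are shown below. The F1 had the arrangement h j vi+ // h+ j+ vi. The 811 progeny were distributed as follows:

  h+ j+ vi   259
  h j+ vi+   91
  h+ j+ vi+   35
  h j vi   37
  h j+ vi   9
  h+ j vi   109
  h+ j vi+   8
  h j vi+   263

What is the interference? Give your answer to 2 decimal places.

0.29

The two rarest classes, h+ j vi+ and h j+ vi, are the double crossovers. Comparing them with the parentals, only the h allele has switched, so h is the middle locus and the order is vi – h – j.
vi–h: (72 + 17)/811 = 0.1097; h–j: (200 + 17)/811 = 0.2676.
Expected DCO frequency = 0.1097 × 0.2676 ≈ 0.02936; observed = 17/811 ≈ 0.02096.
Coefficient of coincidence = 0.02096/0.02936 ≈ 0.71; interference = 1 − 0.71 = 0.29.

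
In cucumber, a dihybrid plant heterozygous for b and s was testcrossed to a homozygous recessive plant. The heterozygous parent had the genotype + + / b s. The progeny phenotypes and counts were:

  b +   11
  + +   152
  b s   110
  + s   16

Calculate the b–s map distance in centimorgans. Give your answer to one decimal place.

9.3 centimorgans

The recombinant classes are + s and b +: 16 + 11 = 27.
Recombination frequency = 27/289 = 0.0934 ≈ 9.3%, i.e. 9.3 centimorgans.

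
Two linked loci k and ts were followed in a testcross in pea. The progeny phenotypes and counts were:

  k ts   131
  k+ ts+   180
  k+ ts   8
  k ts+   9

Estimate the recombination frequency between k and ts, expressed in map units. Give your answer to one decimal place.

The two most frequent classes, k+ ts+ (180) and k ts (131), are the parental types, so the F1 was k+ ts+ / k ts.
The recombinant classes are k+ ts and k ts+: 8 + 9 = 17.
Recombination frequency = 17/328 = 0.0518 ≈ 5.2%, i.e. 5.2 map units.

5.2 map units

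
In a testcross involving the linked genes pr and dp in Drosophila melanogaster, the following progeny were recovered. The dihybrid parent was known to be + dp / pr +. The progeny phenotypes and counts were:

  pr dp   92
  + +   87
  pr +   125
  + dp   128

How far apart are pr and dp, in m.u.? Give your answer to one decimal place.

The recombinant classes are + + and pr dp: 87 + 92 = 179.
Recombination frequency = 179/432 = 0.4144 ≈ 41.4%, i.e. 41.4 m.u.

41.4 m.u.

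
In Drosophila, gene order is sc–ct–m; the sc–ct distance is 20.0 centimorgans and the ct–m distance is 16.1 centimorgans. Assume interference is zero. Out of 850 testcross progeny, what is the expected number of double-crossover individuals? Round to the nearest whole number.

27

Map distances give recombination frequencies of 0.200 and 0.161 for the two intervals.
With no interference, expected double-crossover frequency = 0.200 × 0.161 = 0.03220.
Expected number = 0.03220 × 850 = 27.37 ≈ 27.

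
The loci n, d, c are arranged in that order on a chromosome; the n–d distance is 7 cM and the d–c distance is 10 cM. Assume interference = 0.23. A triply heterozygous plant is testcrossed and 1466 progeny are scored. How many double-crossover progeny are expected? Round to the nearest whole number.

Map distances give recombination frequencies of 0.070 and 0.100 for the two intervals.
With interference 0.23 (so coincidence = 0.77), expected double-crossover frequency = 0.070 × 0.100 × 0.77 = 0.00539.
Expected number = 0.00539 × 1466 = 7.90 ≈ 8.

8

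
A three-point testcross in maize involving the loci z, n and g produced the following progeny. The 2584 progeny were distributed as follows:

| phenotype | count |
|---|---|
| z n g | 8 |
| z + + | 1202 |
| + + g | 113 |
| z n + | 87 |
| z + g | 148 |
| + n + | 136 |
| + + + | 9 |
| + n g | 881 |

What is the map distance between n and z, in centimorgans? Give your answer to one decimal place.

8.4 centimorgans

The two most frequent reciprocal classes, z + + and + n g, are the parental types, so the F1 was z + + / + n g.
The two rarest classes, + + + and z n g, are the double crossovers. Comparing them with the parentals, only the z allele has switched, so z is the middle locus and the order is n – z – g.
Crossovers in the n–z interval produce the single-crossover classes z n + and + + g (87 + 113 = 200) plus the double crossovers (17).
RF(n–z) = (200 + 17) / 2584 = 217/2584 = 0.0840 → 8.4 centimorgans.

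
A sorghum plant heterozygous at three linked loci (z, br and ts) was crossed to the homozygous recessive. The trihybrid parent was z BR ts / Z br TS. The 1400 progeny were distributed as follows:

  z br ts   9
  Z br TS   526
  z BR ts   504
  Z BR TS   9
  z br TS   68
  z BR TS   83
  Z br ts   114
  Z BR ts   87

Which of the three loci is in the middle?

br

The two rarest classes, z br ts and Z BR TS, are the double crossovers. Comparing them with the parentals, only the br allele has switched, so br is the middle locus and the order is ts – br – z.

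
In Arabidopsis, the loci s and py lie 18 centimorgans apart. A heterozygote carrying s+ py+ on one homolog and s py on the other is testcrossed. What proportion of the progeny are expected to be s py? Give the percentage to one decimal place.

A map distance of 18 centimorgans corresponds to a recombination frequency of 0.180.
The F1 is s+ py+ / s py, so s py is a parental gamete class with expected frequency (1 − r)/2 = 0.820/2 = 0.4100.
That is 0.4100 = 41.0% of the progeny.

41.0%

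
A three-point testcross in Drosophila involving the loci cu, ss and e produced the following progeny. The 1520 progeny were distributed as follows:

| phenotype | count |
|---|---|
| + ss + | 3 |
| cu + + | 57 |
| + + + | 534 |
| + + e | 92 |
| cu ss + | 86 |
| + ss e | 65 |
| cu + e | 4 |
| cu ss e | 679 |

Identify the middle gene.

The two most frequent reciprocal classes, + + + and cu ss e, are the parental types, so the F1 was + + + / cu ss e.
The two rarest classes, + ss + and cu + e, are the double crossovers. Comparing them with the parentals, only the ss allele has switched, so ss is the middle locus and the order is cu – ss – e.

ss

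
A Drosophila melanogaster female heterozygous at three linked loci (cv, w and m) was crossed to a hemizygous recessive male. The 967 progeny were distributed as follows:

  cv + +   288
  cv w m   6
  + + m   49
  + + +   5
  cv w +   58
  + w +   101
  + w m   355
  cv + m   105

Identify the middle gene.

The two most frequent reciprocal classes, cv + + and + w m, are the parental types, so the F1 was cv + + / + w m.
The two rarest classes, + + + and cv w m, are the double crossovers. Comparing them with the parentals, only the cv allele has switched, so cv is the middle locus and the order is m – cv – w.

cv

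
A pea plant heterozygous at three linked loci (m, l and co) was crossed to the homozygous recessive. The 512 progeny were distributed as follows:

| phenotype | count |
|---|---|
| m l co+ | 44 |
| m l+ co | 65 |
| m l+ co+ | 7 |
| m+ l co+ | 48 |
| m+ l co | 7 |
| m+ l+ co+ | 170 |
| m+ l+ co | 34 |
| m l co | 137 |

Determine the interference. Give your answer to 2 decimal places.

The two most frequent reciprocal classes, m l co and m+ l+ co+, are the parental types, so the F1 was m l co / m+ l+ co+.
The two rarest classes, m+ l co and m l+ co+, are the double crossovers. Comparing them with the parentals, only the m allele has switched, so m is the middle locus and the order is l – m – co.
l–m: (113 + 14)/512 = 0.2480; m–co: (78 + 14)/512 = 0.1797.
Expected DCO frequency = 0.2480 × 0.1797 ≈ 0.04457; observed = 14/512 ≈ 0.02734.
Coefficient of coincidence = 0.02734/0.04457 ≈ 0.61; interference = 1 − 0.61 = 0.39.

0.39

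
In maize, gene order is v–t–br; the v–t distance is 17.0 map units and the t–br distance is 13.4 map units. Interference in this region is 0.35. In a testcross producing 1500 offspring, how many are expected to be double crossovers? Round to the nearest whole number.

Map distances give recombination frequencies of 0.170 and 0.134 for the two intervals.
With interference 0.35 (so coincidence = 0.65), expected double-crossover frequency = 0.170 × 0.134 × 0.65 = 0.01481.
Expected number = 0.01481 × 1500 = 22.21 ≈ 22.

22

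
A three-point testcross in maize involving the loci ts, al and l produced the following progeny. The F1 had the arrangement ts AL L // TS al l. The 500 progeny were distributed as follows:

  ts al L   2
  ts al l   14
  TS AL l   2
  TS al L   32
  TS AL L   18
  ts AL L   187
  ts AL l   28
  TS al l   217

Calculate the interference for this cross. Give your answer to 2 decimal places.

The two rarest classes, ts al L and TS AL l, are the double crossovers. Comparing them with the parentals, only the al allele has switched, so al is the middle locus and the order is l – al – ts.
l–al: (60 + 4)/500 = 0.1280; al–ts: (32 + 4)/500 = 0.0720.
Expected DCO frequency = 0.1280 × 0.0720 ≈ 0.00922; observed = 4/500 ≈ 0.00800.
Coefficient of coincidence = 0.00800/0.00922 ≈ 0.87; interference = 1 − 0.87 = 0.13.

0.13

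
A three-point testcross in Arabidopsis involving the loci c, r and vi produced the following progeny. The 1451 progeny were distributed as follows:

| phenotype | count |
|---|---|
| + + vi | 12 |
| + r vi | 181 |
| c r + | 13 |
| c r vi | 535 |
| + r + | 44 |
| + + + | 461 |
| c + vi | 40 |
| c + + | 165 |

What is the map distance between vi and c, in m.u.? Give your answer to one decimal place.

25.6 m.u.

The two most frequent reciprocal classes, + + + and c r vi, are the parental types, so the F1 was + + + / c r vi.
The two rarest classes, + + vi and c r +, are the double crossovers. Comparing them with the parentals, only the vi allele has switched, so vi is the middle locus and the order is c – vi – r.
Crossovers in the c–vi interval produce the single-crossover classes c + + and + r vi (165 + 181 = 346) plus the double crossovers (25).
RF(c–vi) = (346 + 25) / 1451 = 371/1451 = 0.2557 → 25.6 m.u.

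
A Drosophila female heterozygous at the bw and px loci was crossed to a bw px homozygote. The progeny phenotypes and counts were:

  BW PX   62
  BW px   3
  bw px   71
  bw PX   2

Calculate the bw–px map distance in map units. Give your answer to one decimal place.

The two most frequent classes, BW PX (62) and bw px (71), are the parental types, so the F1 was BW PX / bw px.
The recombinant classes are BW px and bw PX: 3 + 2 = 5.
Recombination frequency = 5/138 = 0.0362 ≈ 3.6%, i.e. 3.6 map units.

3.6 map units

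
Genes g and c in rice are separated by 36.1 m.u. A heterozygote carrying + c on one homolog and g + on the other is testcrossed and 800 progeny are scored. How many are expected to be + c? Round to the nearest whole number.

A map distance of 36.1 m.u. corresponds to a recombination frequency of 0.361.
The F1 is + c / g +, so + c is a parental gamete class with expected frequency (1 − r)/2 = 0.639/2 = 0.3195.
Expected number = 0.3195 × 800 = 255.60 ≈ 256.

256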